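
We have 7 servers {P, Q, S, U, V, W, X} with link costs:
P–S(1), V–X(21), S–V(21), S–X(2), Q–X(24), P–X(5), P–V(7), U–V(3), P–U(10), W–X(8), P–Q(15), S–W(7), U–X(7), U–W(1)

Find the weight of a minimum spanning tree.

29

Kruskal: consider edges lightest-first.
P–S (1): add — endpoints in different components.
U–W (1): add — endpoints in different components.
S–X (2): add — endpoints in different components.
U–V (3): add — endpoints in different components.
P–X (5): skip — X and P already connected.
P–V (7): add — endpoints in different components.
S–W (7): skip — W and S already connected.
U–X (7): skip — U and X already connected.
W–X (8): skip — W and X already connected.
P–U (10): skip — U and P already connected.
P–Q (15): add — endpoints in different components.
MST edges: P–S, U–W, S–X, U–V, P–V, P–Q; total weight 1+1+2+3+7+15 = 29.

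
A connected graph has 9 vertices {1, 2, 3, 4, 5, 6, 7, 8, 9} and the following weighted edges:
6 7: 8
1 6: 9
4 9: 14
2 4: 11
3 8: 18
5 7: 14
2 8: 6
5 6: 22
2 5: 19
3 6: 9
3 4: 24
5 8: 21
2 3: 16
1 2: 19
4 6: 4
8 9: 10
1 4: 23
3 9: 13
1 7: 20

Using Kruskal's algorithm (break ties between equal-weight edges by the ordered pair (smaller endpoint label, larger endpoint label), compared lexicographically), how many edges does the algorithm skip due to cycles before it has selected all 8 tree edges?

2

Sort edges by weight, then run Kruskal:
4 6 (4): add — endpoints in different components.
2 8 (6): add — endpoints in different components.
6 7 (8): add — endpoints in different components.
1 6 (9): add — endpoints in different components.
3 6 (9): add — endpoints in different components.
8 9 (10): add — endpoints in different components.
2 4 (11): add — endpoints in different components.
3 9 (13): skip — 3 and 9 already connected.
4 9 (14): skip — 4 and 9 already connected.
5 7 (14): add — endpoints in different components.
Edges rejected before the tree was complete: 2.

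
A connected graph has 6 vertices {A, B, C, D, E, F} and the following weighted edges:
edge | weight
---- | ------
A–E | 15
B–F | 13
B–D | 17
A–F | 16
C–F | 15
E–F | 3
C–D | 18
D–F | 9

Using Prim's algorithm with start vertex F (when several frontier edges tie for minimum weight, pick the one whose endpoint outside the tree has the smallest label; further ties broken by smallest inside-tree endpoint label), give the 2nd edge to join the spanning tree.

Grow the tree from F using Prim:
Step 1: cheapest edge leaving the tree is E–F (3); add E.
Step 2: cheapest edge leaving the tree is D–F (9); add D.
Step 3: cheapest edge leaving the tree is B–F (13); add B.
Step 4: cheapest edge leaving the tree is A–E (15); add A.
Step 5: cheapest edge leaving the tree is C–F (15); add C.
The 2nd edge added is D–F.

D-F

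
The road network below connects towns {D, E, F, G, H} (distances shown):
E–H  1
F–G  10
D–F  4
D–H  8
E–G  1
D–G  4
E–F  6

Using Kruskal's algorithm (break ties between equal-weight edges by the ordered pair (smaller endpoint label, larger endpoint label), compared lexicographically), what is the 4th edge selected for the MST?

D-G

Kruskal's algorithm — process edges by increasing weight (ties by edge label):
E–G (1): add — endpoints in different components.
E–H (1): add — endpoints in different components.
D–F (4): add — endpoints in different components.
D–G (4): add — endpoints in different components.
The 4th edge added is D–G.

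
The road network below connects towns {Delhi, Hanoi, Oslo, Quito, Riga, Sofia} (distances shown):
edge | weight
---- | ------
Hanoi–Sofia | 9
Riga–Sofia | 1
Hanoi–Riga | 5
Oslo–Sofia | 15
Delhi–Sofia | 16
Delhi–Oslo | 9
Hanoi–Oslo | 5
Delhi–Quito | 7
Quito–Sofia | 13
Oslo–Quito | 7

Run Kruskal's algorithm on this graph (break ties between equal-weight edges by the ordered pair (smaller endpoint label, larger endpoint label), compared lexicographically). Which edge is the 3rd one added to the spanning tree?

Hanoi-Riga

Kruskal's algorithm — process edges by increasing weight (ties by edge label):
Riga–Sofia (1): add — endpoints in different components.
Hanoi–Oslo (5): add — endpoints in different components.
Hanoi–Riga (5): add — endpoints in different components.
Delhi–Quito (7): add — endpoints in different components.
Oslo–Quito (7): add — endpoints in different components.
The 3rd edge added is Hanoi–Riga.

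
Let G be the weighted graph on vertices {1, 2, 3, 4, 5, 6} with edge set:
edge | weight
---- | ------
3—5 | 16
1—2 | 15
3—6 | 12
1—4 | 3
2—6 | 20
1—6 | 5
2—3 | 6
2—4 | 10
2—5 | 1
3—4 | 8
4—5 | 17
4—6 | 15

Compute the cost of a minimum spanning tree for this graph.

Sort edges by weight, then run Kruskal:
2—5 (1): add — endpoints in different components.
1—4 (3): add — endpoints in different components.
1—6 (5): add — endpoints in different components.
2—3 (6): add — endpoints in different components.
3—4 (8): add — endpoints in different components.
MST edges: 2—5, 1—4, 1—6, 2—3, 3—4; total weight 1+3+5+6+8 = 23.

23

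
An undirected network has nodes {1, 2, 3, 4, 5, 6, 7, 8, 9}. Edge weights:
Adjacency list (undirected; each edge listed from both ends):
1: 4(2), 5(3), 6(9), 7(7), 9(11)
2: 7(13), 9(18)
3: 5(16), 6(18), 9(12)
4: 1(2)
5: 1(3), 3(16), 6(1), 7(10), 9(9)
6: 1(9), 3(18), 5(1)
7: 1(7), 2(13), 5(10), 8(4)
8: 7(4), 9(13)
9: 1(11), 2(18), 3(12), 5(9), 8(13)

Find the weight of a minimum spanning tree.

51

Kruskal's algorithm — process edges by increasing weight (ties by edge label):
5 6 (1): add — endpoints in different components.
1 4 (2): add — endpoints in different components.
1 5 (3): add — endpoints in different components.
7 8 (4): add — endpoints in different components.
1 7 (7): add — endpoints in different components.
1 6 (9): skip — 1 and 6 already connected.
5 9 (9): add — endpoints in different components.
5 7 (10): skip — 5 and 7 already connected.
1 9 (11): skip — 1 and 9 already connected.
3 9 (12): add — endpoints in different components.
2 7 (13): add — endpoints in different components.
MST edges: 5 6, 1 4, 1 5, 7 8, 1 7, 5 9, 3 9, 2 7; total weight 1+2+3+4+7+9+12+13 = 51.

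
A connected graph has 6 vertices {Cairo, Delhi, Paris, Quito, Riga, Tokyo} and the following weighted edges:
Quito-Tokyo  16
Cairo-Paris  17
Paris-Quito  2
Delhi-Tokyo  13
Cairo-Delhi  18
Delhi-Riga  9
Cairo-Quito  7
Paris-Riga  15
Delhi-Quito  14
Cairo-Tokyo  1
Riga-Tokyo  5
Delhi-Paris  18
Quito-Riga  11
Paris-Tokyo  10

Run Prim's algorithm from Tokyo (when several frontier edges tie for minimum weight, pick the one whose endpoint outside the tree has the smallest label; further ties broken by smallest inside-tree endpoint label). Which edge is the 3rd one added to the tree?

Cairo-Quito

Prim, starting at Tokyo.
Step 1: frontier [Cairo-Tokyo 1, Riga-Tokyo 5, Paris-Tokyo 10, Delhi-Tokyo 13, Quito-Tokyo 16] → take Cairo-Tokyo (1); add Cairo.
Step 2: frontier [Cairo-Quito 7, Cairo-Paris 17, Cairo-Delhi 18, Riga-Tokyo 5, Paris-Tokyo 10, Delhi-Tokyo 13, Quito-Tokyo 16] → take Riga-Tokyo (5); add Riga.
Step 3: frontier [Cairo-Quito 7, Cairo-Paris 17, Cairo-Delhi 18, Delhi-Riga 9, Quito-Riga 11, Paris-Riga 15, Paris-Tokyo 10, Delhi-Tokyo 13, Quito-Tokyo 16] → take Cairo-Quito (7); add Quito.
Step 4: frontier [Cairo-Paris 17, Cairo-Delhi 18, Paris-Quito 2, Delhi-Quito 14, Delhi-Riga 9, Paris-Riga 15, Paris-Tokyo 10, Delhi-Tokyo 13] → take Paris-Quito (2); add Paris.
Step 5: frontier [Cairo-Delhi 18, Delhi-Paris 18, Delhi-Quito 14, Delhi-Riga 9, Delhi-Tokyo 13] → take Delhi-Riga (9); add Delhi.
The 3rd edge added is Cairo-Quito.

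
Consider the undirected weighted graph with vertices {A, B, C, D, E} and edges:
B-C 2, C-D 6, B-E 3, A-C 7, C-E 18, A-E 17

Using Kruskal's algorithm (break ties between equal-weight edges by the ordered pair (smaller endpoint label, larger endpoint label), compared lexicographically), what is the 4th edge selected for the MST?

A-C

Sort edges by weight, then run Kruskal:
B-C (2): add — endpoints in different components.
B-E (3): add — endpoints in different components.
C-D (6): add — endpoints in different components.
A-C (7): add — endpoints in different components.
The 4th edge added is A-C.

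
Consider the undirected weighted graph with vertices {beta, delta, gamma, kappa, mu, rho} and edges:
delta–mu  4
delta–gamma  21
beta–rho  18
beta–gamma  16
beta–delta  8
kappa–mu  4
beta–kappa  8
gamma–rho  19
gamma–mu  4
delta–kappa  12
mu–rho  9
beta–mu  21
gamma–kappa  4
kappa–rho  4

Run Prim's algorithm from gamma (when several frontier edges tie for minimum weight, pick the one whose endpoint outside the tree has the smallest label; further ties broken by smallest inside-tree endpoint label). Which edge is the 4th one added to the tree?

Prim, starting at gamma.
Step 1: frontier [gamma–kappa 4, gamma–mu 4, beta–gamma 16, gamma–rho 19, delta–gamma 21] → take gamma–kappa (4); add kappa.
Step 2: frontier [gamma–mu 4, beta–gamma 16, gamma–rho 19, delta–gamma 21, kappa–mu 4, kappa–rho 4, beta–kappa 8, delta–kappa 12] → take gamma–mu (4); add mu.
Step 3: frontier [beta–gamma 16, gamma–rho 19, delta–gamma 21, kappa–rho 4, beta–kappa 8, delta–kappa 12, delta–mu 4, mu–rho 9, beta–mu 21] → take delta–mu (4); add delta.
Step 4: frontier [beta–delta 8, beta–gamma 16, gamma–rho 19, kappa–rho 4, beta–kappa 8, mu–rho 9, beta–mu 21] → take kappa–rho (4); add rho.
Step 5: frontier [beta–delta 8, beta–gamma 16, beta–kappa 8, beta–mu 21, beta–rho 18] → take beta–delta (8); add beta.
The 4th edge added is kappa–rho.

kappa-rho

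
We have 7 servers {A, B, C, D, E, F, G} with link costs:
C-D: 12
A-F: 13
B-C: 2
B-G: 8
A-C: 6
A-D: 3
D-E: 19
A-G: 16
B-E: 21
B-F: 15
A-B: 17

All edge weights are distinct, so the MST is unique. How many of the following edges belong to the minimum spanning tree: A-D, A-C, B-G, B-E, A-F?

4

Kruskal: consider edges lightest-first.
B-C (2): add. Components now {A} {B,C} {D} {E} {F} {G}
A-D (3): add. Components now {A,D} {B,C} {E} {F} {G}
A-C (6): add. Components now {A,B,C,D} {E} {F} {G}
B-G (8): add. Components now {A,B,C,D,G} {E} {F}
C-D (12): skip — C and D already connected.
A-F (13): add. Components now {A,B,C,D,F,G} {E}
B-F (15): skip — B and F already connected.
A-G (16): skip — A and G already connected.
A-B (17): skip — A and B already connected.
D-E (19): add. Components now {A,B,C,D,E,F,G}
MST edge set: {B-C, A-D, A-C, B-G, A-F, D-E}.
Of the listed edges, {A-D, A-C, B-G, A-F} are in the MST → 4.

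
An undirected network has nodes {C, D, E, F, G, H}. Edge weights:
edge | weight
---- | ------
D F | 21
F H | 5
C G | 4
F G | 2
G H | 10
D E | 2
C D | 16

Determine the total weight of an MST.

Prim's algorithm from F:
Step 1: frontier [F G 2, F H 5, D F 21] → take F G (2); add G.
Step 2: frontier [F H 5, D F 21, C G 4, G H 10] → take C G (4); add C.
Step 3: frontier [C D 16, F H 5, D F 21, G H 10] → take F H (5); add H.
Step 4: frontier [C D 16, D F 21] → take C D (16); add D.
Step 5: frontier [D E 2] → take D E (2); add E.
MST edges: F G, C G, F H, C D, D E; total weight 2+4+5+16+2 = 29.

29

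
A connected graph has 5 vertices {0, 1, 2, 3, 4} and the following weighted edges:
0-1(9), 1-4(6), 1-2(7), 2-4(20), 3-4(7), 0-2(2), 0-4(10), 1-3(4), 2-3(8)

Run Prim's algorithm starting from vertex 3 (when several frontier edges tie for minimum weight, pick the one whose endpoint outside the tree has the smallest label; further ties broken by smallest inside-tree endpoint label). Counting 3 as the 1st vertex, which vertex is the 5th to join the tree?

0

Grow the tree from 3 using Prim:
Step 1: frontier [1-3 4, 3-4 7, 2-3 8] → take 1-3 (4); add 1.
Step 2: frontier [1-4 6, 1-2 7, 0-1 9, 3-4 7, 2-3 8] → take 1-4 (6); add 4.
Step 3: frontier [1-2 7, 0-1 9, 2-3 8, 0-4 10, 2-4 20] → take 1-2 (7); add 2.
Step 4: frontier [0-1 9, 0-2 2, 0-4 10] → take 0-2 (2); add 0.
Vertex order: 3, 1, 4, 2, 0. The 5th vertex is 0.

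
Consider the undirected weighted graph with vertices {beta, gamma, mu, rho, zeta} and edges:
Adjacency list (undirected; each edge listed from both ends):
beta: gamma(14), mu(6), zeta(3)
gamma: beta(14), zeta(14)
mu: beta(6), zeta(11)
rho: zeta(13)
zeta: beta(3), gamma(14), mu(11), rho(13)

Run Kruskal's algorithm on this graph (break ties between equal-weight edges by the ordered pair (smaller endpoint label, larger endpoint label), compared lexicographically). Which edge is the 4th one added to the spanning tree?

Kruskal's algorithm — process edges by increasing weight (ties by edge label):
beta—zeta (3): add. Components now {rho} {gamma} {beta,zeta} {mu}
beta—mu (6): add. Components now {rho} {gamma} {beta,mu,zeta}
mu—zeta (11): skip — zeta and mu already connected.
rho—zeta (13): add. Components now {beta,mu,rho,zeta} {gamma}
beta—gamma (14): add. Components now {beta,gamma,mu,rho,zeta}
The 4th edge added is beta—gamma.

beta-gamma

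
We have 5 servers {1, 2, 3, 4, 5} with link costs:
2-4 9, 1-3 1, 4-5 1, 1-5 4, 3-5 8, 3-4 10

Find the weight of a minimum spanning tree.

15

Kruskal's algorithm — process edges by increasing weight (ties by edge label):
1-3 (1): add. Components now {1,3} {2} {4} {5}
4-5 (1): add. Components now {1,3} {2} {4,5}
1-5 (4): add. Components now {1,3,4,5} {2}
3-5 (8): skip — 3 and 5 already connected.
2-4 (9): add. Components now {1,2,3,4,5}
MST edges: 1-3, 4-5, 1-5, 2-4; total weight 1+1+4+9 = 15.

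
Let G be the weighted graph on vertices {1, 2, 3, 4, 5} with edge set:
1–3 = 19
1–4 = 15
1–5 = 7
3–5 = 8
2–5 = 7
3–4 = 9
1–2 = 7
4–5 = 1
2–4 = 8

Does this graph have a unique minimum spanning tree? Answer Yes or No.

Kruskal's algorithm — process edges by increasing weight (ties by edge label):
4–5 (1): add — endpoints in different components.
1–2 (7): add — endpoints in different components.
1–5 (7): add — endpoints in different components.
2–5 (7): skip — 2 and 5 already connected.
2–4 (8): skip — 2 and 4 already connected.
3–5 (8): add — endpoints in different components.
Non-tree edge 2–5 has weight 7, equal to the heaviest edge on its tree cycle — swapping gives another MST of the same weight. Not unique.

No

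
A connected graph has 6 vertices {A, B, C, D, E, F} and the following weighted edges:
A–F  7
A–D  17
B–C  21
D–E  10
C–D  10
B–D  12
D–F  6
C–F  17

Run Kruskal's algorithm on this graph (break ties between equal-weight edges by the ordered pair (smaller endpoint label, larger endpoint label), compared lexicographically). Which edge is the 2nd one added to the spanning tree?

Kruskal: consider edges lightest-first.
D–F (6): add — endpoints in different components.
A–F (7): add — endpoints in different components.
C–D (10): add — endpoints in different components.
D–E (10): add — endpoints in different components.
B–D (12): add — endpoints in different components.
The 2nd edge added is A–F.

A-F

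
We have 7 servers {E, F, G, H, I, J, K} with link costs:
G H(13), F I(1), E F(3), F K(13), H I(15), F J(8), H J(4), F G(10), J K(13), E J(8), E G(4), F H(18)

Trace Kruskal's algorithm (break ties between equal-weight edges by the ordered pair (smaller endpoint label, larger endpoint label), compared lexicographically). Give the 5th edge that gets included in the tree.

E-J

Sort edges by weight, then run Kruskal:
F I (1): add. Components now {E} {F,I} {G} {H} {J} {K}
E F (3): add. Components now {E,F,I} {G} {H} {J} {K}
E G (4): add. Components now {E,F,G,I} {H} {J} {K}
H J (4): add. Components now {E,F,G,I} {H,J} {K}
E J (8): add. Components now {E,F,G,H,I,J} {K}
F J (8): skip — F and J already connected.
F G (10): skip — F and G already connected.
F K (13): add. Components now {E,F,G,H,I,J,K}
The 5th edge added is E J.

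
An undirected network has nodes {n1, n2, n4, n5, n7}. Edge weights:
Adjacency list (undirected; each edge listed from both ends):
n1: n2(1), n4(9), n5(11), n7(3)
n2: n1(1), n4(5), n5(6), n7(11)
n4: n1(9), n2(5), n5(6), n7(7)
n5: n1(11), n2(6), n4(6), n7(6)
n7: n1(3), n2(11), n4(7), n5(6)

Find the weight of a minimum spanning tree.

15

Prim's algorithm from n2:
Step 1: frontier [n1—n2 1, n2—n4 5, n2—n5 6, n2—n7 11] → take n1—n2 (1); add n1.
Step 2: frontier [n1—n7 3, n1—n4 9, n1—n5 11, n2—n4 5, n2—n5 6, n2—n7 11] → take n1—n7 (3); add n7.
Step 3: frontier [n1—n4 9, n1—n5 11, n2—n4 5, n2—n5 6, n5—n7 6, n4—n7 7] → take n2—n4 (5); add n4.
Step 4: frontier [n1—n5 11, n2—n5 6, n4—n5 6, n5—n7 6] → take n2—n5 (6); add n5.
MST edges: n1—n2, n1—n7, n2—n4, n2—n5; total weight 1+3+5+6 = 15.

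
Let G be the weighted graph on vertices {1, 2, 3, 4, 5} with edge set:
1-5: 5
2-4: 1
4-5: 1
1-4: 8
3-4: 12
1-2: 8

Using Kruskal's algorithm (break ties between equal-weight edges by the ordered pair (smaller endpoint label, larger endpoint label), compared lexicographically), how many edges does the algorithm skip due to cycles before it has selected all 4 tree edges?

Sort edges by weight, then run Kruskal:
2-4 (1): add — endpoints in different components.
4-5 (1): add — endpoints in different components.
1-5 (5): add — endpoints in different components.
1-2 (8): skip — 1 and 2 already connected.
1-4 (8): skip — 1 and 4 already connected.
3-4 (12): add — endpoints in different components.
Edges rejected before the tree was complete: 2.

2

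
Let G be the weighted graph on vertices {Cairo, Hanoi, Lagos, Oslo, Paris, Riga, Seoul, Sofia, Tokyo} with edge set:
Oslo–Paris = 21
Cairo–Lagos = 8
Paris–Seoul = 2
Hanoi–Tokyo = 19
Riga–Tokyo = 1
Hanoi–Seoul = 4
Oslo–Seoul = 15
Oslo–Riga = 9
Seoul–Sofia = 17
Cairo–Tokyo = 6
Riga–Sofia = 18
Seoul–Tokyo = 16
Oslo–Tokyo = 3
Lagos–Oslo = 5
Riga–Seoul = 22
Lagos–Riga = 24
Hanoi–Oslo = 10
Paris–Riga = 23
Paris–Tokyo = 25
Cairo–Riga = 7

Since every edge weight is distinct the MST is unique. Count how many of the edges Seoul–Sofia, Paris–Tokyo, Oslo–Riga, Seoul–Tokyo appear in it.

1

Kruskal's algorithm — process edges by increasing weight (ties by edge label):
Riga–Tokyo (1): add — endpoints in different components.
Paris–Seoul (2): add — endpoints in different components.
Oslo–Tokyo (3): add — endpoints in different components.
Hanoi–Seoul (4): add — endpoints in different components.
Lagos–Oslo (5): add — endpoints in different components.
Cairo–Tokyo (6): add — endpoints in different components.
Cairo–Riga (7): skip — Riga and Cairo already connected.
Cairo–Lagos (8): skip — Cairo and Lagos already connected.
Oslo–Riga (9): skip — Riga and Oslo already connected.
Hanoi–Oslo (10): add — endpoints in different components.
Oslo–Seoul (15): skip — Oslo and Seoul already connected.
Seoul–Tokyo (16): skip — Tokyo and Seoul already connected.
Seoul–Sofia (17): add — endpoints in different components.
MST edge set: {Riga–Tokyo, Paris–Seoul, Oslo–Tokyo, Hanoi–Seoul, Lagos–Oslo, Cairo–Tokyo, Hanoi–Oslo, Seoul–Sofia}.
Of the listed edges, {Seoul–Sofia} are in the MST → 1.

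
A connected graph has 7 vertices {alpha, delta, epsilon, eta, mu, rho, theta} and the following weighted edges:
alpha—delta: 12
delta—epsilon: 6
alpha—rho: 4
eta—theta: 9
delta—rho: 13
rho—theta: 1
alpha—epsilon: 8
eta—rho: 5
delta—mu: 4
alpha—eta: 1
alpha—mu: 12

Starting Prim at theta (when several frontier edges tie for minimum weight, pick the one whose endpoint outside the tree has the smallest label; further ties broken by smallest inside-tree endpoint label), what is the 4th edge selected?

alpha-epsilon

Grow the tree from theta using Prim:
Step 1: cheapest edge leaving the tree is rho—theta (1); add rho.
Step 2: cheapest edge leaving the tree is alpha—rho (4); add alpha.
Step 3: cheapest edge leaving the tree is alpha—eta (1); add eta.
Step 4: cheapest edge leaving the tree is alpha—epsilon (8); add epsilon.
Step 5: cheapest edge leaving the tree is delta—epsilon (6); add delta.
Step 6: cheapest edge leaving the tree is delta—mu (4); add mu.
The 4th edge added is alpha—epsilon.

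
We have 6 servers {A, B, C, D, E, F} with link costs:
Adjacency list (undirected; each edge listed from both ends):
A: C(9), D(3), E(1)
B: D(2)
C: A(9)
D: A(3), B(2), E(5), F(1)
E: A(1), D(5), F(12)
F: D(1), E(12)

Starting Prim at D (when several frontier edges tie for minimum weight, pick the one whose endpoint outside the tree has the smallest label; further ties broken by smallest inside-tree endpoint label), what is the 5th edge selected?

A-C

Prim's algorithm from D:
Step 1: cheapest edge leaving the tree is D—F (1); add F.
Step 2: cheapest edge leaving the tree is B—D (2); add B.
Step 3: cheapest edge leaving the tree is A—D (3); add A.
Step 4: cheapest edge leaving the tree is A—E (1); add E.
Step 5: cheapest edge leaving the tree is A—C (9); add C.
The 5th edge added is A—C.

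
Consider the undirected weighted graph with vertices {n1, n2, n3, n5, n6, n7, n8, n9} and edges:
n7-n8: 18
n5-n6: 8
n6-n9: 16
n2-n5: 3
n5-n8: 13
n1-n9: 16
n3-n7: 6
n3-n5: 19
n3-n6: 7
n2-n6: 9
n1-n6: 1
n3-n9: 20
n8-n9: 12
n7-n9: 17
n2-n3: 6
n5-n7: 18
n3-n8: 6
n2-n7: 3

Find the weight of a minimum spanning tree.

Grow the tree from n1 using Prim:
Step 1: cheapest edge leaving the tree is n1-n6 (1); add n6.
Step 2: cheapest edge leaving the tree is n3-n6 (7); add n3.
Step 3: cheapest edge leaving the tree is n2-n3 (6); add n2.
Step 4: cheapest edge leaving the tree is n2-n5 (3); add n5.
Step 5: cheapest edge leaving the tree is n2-n7 (3); add n7.
Step 6: cheapest edge leaving the tree is n3-n8 (6); add n8.
Step 7: cheapest edge leaving the tree is n8-n9 (12); add n9.
MST edges: n1-n6, n3-n6, n2-n3, n2-n5, n2-n7, n3-n8, n8-n9; total weight 1+7+6+3+3+6+12 = 38.

38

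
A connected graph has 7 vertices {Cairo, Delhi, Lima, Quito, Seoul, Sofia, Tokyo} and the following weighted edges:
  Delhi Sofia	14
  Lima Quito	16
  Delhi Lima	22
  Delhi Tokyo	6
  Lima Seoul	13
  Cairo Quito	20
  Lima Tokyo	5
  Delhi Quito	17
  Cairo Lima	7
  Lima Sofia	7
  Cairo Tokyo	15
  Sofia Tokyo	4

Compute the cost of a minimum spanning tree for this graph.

Sort edges by weight, then run Kruskal:
Sofia Tokyo (4): add. Components now {Lima} {Sofia,Tokyo} {Cairo} {Seoul} {Quito} {Delhi}
Lima Tokyo (5): add. Components now {Lima,Sofia,Tokyo} {Cairo} {Seoul} {Quito} {Delhi}
Delhi Tokyo (6): add. Components now {Delhi,Lima,Sofia,Tokyo} {Cairo} {Seoul} {Quito}
Cairo Lima (7): add. Components now {Cairo,Delhi,Lima,Sofia,Tokyo} {Seoul} {Quito}
Lima Sofia (7): skip — Lima and Sofia already connected.
Lima Seoul (13): add. Components now {Cairo,Delhi,Lima,Seoul,Sofia,Tokyo} {Quito}
Delhi Sofia (14): skip — Sofia and Delhi already connected.
Cairo Tokyo (15): skip — Tokyo and Cairo already connected.
Lima Quito (16): add. Components now {Cairo,Delhi,Lima,Quito,Seoul,Sofia,Tokyo}
MST edges: Sofia Tokyo, Lima Tokyo, Delhi Tokyo, Cairo Lima, Lima Seoul, Lima Quito; total weight 4+5+6+7+13+16 = 51.

51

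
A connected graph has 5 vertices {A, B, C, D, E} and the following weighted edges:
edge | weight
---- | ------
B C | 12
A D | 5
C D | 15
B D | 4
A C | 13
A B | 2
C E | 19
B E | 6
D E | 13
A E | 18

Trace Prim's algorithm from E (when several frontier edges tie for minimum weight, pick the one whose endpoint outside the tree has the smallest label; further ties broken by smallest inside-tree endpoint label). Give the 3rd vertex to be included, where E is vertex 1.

A

Prim, starting at E.
Step 1: cheapest edge leaving the tree is B E (6); add B.
Step 2: cheapest edge leaving the tree is A B (2); add A.
Step 3: cheapest edge leaving the tree is B D (4); add D.
Step 4: cheapest edge leaving the tree is B C (12); add C.
Vertex order: E, B, A, D, C. The 3rd vertex is A.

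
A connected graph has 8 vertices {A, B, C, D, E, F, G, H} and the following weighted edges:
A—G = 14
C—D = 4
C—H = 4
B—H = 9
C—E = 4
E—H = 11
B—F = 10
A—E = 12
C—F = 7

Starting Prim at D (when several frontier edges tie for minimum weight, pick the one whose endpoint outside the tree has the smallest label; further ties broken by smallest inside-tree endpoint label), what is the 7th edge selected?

A-G

Prim's algorithm from D:
Step 1: cheapest edge leaving the tree is C—D (4); add C.
Step 2: cheapest edge leaving the tree is C—E (4); add E.
Step 3: cheapest edge leaving the tree is C—H (4); add H.
Step 4: cheapest edge leaving the tree is C—F (7); add F.
Step 5: cheapest edge leaving the tree is B—H (9); add B.
Step 6: cheapest edge leaving the tree is A—E (12); add A.
Step 7: cheapest edge leaving the tree is A—G (14); add G.
The 7th edge added is A—G.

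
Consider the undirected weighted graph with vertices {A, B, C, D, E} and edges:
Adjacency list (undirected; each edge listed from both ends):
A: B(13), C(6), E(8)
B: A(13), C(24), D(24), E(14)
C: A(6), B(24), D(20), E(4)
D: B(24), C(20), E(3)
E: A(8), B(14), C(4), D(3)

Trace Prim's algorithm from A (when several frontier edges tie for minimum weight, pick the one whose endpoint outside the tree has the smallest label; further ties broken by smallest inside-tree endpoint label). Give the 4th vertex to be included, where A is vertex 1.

Grow the tree from A using Prim:
Step 1: cheapest edge leaving the tree is A-C (6); add C.
Step 2: cheapest edge leaving the tree is C-E (4); add E.
Step 3: cheapest edge leaving the tree is D-E (3); add D.
Step 4: cheapest edge leaving the tree is A-B (13); add B.
Vertex order: A, C, E, D, B. The 4th vertex is D.

D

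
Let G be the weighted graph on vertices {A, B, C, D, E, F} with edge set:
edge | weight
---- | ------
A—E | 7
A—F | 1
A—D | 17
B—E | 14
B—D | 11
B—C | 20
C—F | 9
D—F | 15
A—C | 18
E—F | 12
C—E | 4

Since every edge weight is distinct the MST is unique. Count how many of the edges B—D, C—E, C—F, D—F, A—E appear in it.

3

Kruskal's algorithm — process edges by increasing weight (ties by edge label):
A—F (1): add — endpoints in different components.
C—E (4): add — endpoints in different components.
A—E (7): add — endpoints in different components.
C—F (9): skip — C and F already connected.
B—D (11): add — endpoints in different components.
E—F (12): skip — E and F already connected.
B—E (14): add — endpoints in different components.
MST edge set: {A—F, C—E, A—E, B—D, B—E}.
Of the listed edges, {B—D, C—E, A—E} are in the MST → 3.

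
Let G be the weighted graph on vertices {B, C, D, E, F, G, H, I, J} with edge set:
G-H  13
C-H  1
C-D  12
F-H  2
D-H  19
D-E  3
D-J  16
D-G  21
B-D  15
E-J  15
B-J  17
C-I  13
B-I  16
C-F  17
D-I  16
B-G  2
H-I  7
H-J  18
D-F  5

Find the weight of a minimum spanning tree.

Prim's algorithm from E:
Step 1: cheapest edge leaving the tree is D-E (3); add D.
Step 2: cheapest edge leaving the tree is D-F (5); add F.
Step 3: cheapest edge leaving the tree is F-H (2); add H.
Step 4: cheapest edge leaving the tree is C-H (1); add C.
Step 5: cheapest edge leaving the tree is H-I (7); add I.
Step 6: cheapest edge leaving the tree is G-H (13); add G.
Step 7: cheapest edge leaving the tree is B-G (2); add B.
Step 8: cheapest edge leaving the tree is E-J (15); add J.
MST edges: D-E, D-F, F-H, C-H, H-I, G-H, B-G, E-J; total weight 3+5+2+1+7+13+2+15 = 48.

48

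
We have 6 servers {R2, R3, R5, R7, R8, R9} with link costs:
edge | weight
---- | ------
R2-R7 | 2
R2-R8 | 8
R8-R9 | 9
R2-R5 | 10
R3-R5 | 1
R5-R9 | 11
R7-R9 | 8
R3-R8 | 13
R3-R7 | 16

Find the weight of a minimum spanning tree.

Kruskal: consider edges lightest-first.
R3-R5 (1): add. Components now {R7} {R3,R5} {R2} {R9} {R8}
R2-R7 (2): add. Components now {R2,R7} {R3,R5} {R9} {R8}
R2-R8 (8): add. Components now {R2,R7,R8} {R3,R5} {R9}
R7-R9 (8): add. Components now {R2,R7,R8,R9} {R3,R5}
R8-R9 (9): skip — R9 and R8 already connected.
R2-R5 (10): add. Components now {R2,R3,R5,R7,R8,R9}
MST edges: R3-R5, R2-R7, R2-R8, R7-R9, R2-R5; total weight 1+2+8+8+10 = 29.

29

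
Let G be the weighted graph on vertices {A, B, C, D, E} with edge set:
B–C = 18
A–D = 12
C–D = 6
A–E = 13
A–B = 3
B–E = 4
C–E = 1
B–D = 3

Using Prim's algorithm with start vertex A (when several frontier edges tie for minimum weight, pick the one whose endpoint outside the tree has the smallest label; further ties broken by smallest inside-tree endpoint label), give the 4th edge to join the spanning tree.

C-E

Prim, starting at A.
Step 1: frontier [A–B 3, A–D 12, A–E 13] → take A–B (3); add B.
Step 2: frontier [A–D 12, A–E 13, B–D 3, B–E 4, B–C 18] → take B–D (3); add D.
Step 3: frontier [A–E 13, B–E 4, B–C 18, C–D 6] → take B–E (4); add E.
Step 4: frontier [B–C 18, C–D 6, C–E 1] → take C–E (1); add C.
The 4th edge added is C–E.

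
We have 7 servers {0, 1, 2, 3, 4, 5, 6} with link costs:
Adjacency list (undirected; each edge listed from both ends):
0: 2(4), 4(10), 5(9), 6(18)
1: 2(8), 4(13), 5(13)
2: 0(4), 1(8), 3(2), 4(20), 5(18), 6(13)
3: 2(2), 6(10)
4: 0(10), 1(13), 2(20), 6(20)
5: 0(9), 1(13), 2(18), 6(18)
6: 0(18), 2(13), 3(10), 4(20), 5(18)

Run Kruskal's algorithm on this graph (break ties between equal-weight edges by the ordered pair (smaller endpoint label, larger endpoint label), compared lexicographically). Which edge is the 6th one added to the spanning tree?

Sort edges by weight, then run Kruskal:
2 3 (2): add. Components now {0} {1} {2,3} {4} {5} {6}
0 2 (4): add. Components now {0,2,3} {1} {4} {5} {6}
1 2 (8): add. Components now {0,1,2,3} {4} {5} {6}
0 5 (9): add. Components now {0,1,2,3,5} {4} {6}
0 4 (10): add. Components now {0,1,2,3,4,5} {6}
3 6 (10): add. Components now {0,1,2,3,4,5,6}
The 6th edge added is 3 6.

3-6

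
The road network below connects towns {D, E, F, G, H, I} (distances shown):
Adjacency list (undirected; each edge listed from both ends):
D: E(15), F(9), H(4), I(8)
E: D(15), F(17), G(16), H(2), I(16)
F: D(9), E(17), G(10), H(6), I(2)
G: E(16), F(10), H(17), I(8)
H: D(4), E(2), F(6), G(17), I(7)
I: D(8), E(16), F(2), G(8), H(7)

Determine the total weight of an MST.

Grow the tree from G using Prim:
Step 1: cheapest edge leaving the tree is G—I (8); add I.
Step 2: cheapest edge leaving the tree is F—I (2); add F.
Step 3: cheapest edge leaving the tree is F—H (6); add H.
Step 4: cheapest edge leaving the tree is E—H (2); add E.
Step 5: cheapest edge leaving the tree is D—H (4); add D.
MST edges: G—I, F—I, F—H, E—H, D—H; total weight 8+2+6+2+4 = 22.

22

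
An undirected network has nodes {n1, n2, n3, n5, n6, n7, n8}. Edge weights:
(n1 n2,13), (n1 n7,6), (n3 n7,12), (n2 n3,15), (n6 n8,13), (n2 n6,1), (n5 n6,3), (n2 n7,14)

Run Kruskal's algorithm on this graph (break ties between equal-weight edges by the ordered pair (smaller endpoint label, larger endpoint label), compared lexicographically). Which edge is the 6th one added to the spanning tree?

Sort edges by weight, then run Kruskal:
n2 n6 (1): add — endpoints in different components.
n5 n6 (3): add — endpoints in different components.
n1 n7 (6): add — endpoints in different components.
n3 n7 (12): add — endpoints in different components.
n1 n2 (13): add — endpoints in different components.
n6 n8 (13): add — endpoints in different components.
The 6th edge added is n6 n8.

n6-n8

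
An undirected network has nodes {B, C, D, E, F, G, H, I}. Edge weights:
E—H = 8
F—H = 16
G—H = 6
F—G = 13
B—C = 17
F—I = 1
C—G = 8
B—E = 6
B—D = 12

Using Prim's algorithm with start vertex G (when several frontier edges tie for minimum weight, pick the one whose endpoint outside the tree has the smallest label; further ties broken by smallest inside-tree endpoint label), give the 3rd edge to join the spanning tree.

Prim, starting at G.
Step 1: frontier [G—H 6, C—G 8, F—G 13] → take G—H (6); add H.
Step 2: frontier [C—G 8, F—G 13, E—H 8, F—H 16] → take C—G (8); add C.
Step 3: frontier [B—C 17, F—G 13, E—H 8, F—H 16] → take E—H (8); add E.
Step 4: frontier [B—C 17, B—E 6, F—G 13, F—H 16] → take B—E (6); add B.
Step 5: frontier [B—D 12, F—G 13, F—H 16] → take B—D (12); add D.
Step 6: frontier [F—G 13, F—H 16] → take F—G (13); add F.
Step 7: frontier [F—I 1] → take F—I (1); add I.
The 3rd edge added is E—H.

E-H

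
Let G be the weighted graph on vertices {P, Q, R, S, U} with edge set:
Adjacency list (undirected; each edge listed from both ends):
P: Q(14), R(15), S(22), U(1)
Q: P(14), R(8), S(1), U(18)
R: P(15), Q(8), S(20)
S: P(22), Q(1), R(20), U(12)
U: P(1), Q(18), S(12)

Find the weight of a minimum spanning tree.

Grow the tree from U using Prim:
Step 1: cheapest edge leaving the tree is P U (1); add P.
Step 2: cheapest edge leaving the tree is S U (12); add S.
Step 3: cheapest edge leaving the tree is Q S (1); add Q.
Step 4: cheapest edge leaving the tree is Q R (8); add R.
MST edges: P U, S U, Q S, Q R; total weight 1+12+1+8 = 22.

22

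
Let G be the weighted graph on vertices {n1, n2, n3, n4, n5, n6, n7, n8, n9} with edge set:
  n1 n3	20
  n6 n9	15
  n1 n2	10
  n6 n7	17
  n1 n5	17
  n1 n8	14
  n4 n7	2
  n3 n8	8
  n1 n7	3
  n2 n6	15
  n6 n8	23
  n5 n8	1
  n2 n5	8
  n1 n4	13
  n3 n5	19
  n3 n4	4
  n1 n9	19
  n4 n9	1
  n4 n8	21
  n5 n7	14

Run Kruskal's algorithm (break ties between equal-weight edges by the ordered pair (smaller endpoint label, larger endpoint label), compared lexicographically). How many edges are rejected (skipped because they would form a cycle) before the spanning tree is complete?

4

Kruskal: consider edges lightest-first.
n4 n9 (1): add — endpoints in different components.
n5 n8 (1): add — endpoints in different components.
n4 n7 (2): add — endpoints in different components.
n1 n7 (3): add — endpoints in different components.
n3 n4 (4): add — endpoints in different components.
n2 n5 (8): add — endpoints in different components.
n3 n8 (8): add — endpoints in different components.
n1 n2 (10): skip — n2 and n1 already connected.
n1 n4 (13): skip — n1 and n4 already connected.
n1 n8 (14): skip — n1 and n8 already connected.
n5 n7 (14): skip — n7 and n5 already connected.
n2 n6 (15): add — endpoints in different components.
Edges rejected before the tree was complete: 4.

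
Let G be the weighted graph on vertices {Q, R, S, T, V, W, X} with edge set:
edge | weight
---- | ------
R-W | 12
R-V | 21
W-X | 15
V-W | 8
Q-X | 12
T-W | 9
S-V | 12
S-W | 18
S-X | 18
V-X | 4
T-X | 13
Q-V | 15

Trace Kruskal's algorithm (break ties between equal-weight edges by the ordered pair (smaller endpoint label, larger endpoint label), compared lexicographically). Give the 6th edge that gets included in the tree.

Sort edges by weight, then run Kruskal:
V-X (4): add — endpoints in different components.
V-W (8): add — endpoints in different components.
T-W (9): add — endpoints in different components.
Q-X (12): add — endpoints in different components.
R-W (12): add — endpoints in different components.
S-V (12): add — endpoints in different components.
The 6th edge added is S-V.

S-V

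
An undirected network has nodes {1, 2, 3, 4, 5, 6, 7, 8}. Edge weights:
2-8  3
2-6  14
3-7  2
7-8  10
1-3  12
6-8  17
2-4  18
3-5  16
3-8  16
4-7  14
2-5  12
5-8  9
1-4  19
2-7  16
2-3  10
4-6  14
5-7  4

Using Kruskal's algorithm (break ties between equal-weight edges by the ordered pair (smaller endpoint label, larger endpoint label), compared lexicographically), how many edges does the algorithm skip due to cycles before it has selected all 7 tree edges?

3

Kruskal's algorithm — process edges by increasing weight (ties by edge label):
3-7 (2): add — endpoints in different components.
2-8 (3): add — endpoints in different components.
5-7 (4): add — endpoints in different components.
5-8 (9): add — endpoints in different components.
2-3 (10): skip — 2 and 3 already connected.
7-8 (10): skip — 7 and 8 already connected.
1-3 (12): add — endpoints in different components.
2-5 (12): skip — 2 and 5 already connected.
2-6 (14): add — endpoints in different components.
4-6 (14): add — endpoints in different components.
Edges rejected before the tree was complete: 3.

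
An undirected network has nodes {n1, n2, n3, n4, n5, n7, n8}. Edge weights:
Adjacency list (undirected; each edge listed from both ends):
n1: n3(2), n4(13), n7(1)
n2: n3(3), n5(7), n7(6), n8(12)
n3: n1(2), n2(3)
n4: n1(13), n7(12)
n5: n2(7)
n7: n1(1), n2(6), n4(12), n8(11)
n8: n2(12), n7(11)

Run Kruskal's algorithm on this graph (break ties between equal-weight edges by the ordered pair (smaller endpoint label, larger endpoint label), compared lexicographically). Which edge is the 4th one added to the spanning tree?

n2-n5

Kruskal's algorithm — process edges by increasing weight (ties by edge label):
n1–n7 (1): add. Components now {n1,n7} {n2} {n8} {n4} {n3} {n5}
n1–n3 (2): add. Components now {n1,n3,n7} {n2} {n8} {n4} {n5}
n2–n3 (3): add. Components now {n1,n2,n3,n7} {n8} {n4} {n5}
n2–n7 (6): skip — n2 and n7 already connected.
n2–n5 (7): add. Components now {n1,n2,n3,n5,n7} {n8} {n4}
n7–n8 (11): add. Components now {n1,n2,n3,n5,n7,n8} {n4}
n2–n8 (12): skip — n2 and n8 already connected.
n4–n7 (12): add. Components now {n1,n2,n3,n4,n5,n7,n8}
The 4th edge added is n2–n5.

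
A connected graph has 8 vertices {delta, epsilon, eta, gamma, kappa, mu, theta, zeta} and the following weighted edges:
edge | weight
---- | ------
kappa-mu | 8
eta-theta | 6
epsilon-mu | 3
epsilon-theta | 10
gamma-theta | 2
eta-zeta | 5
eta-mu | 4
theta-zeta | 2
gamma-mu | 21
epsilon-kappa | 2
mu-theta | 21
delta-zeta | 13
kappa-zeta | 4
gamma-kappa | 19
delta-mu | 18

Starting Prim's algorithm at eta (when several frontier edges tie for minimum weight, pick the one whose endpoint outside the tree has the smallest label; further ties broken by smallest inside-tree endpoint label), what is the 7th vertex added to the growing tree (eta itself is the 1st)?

gamma

Grow the tree from eta using Prim:
Step 1: cheapest edge leaving the tree is eta-mu (4); add mu.
Step 2: cheapest edge leaving the tree is epsilon-mu (3); add epsilon.
Step 3: cheapest edge leaving the tree is epsilon-kappa (2); add kappa.
Step 4: cheapest edge leaving the tree is kappa-zeta (4); add zeta.
Step 5: cheapest edge leaving the tree is theta-zeta (2); add theta.
Step 6: cheapest edge leaving the tree is gamma-theta (2); add gamma.
Step 7: cheapest edge leaving the tree is delta-zeta (13); add delta.
Vertex order: eta, mu, epsilon, kappa, zeta, theta, gamma, delta. The 7th vertex is gamma.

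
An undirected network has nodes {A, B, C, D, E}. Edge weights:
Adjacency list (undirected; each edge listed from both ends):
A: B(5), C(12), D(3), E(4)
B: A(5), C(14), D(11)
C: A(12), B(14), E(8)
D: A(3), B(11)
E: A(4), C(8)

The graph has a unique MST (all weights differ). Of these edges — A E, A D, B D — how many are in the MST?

2

Kruskal: consider edges lightest-first.
A D (3): add. Components now {A,D} {B} {C} {E}
A E (4): add. Components now {A,D,E} {B} {C}
A B (5): add. Components now {A,B,D,E} {C}
C E (8): add. Components now {A,B,C,D,E}
MST edge set: {A D, A E, A B, C E}.
Of the listed edges, {A E, A D} are in the MST → 2.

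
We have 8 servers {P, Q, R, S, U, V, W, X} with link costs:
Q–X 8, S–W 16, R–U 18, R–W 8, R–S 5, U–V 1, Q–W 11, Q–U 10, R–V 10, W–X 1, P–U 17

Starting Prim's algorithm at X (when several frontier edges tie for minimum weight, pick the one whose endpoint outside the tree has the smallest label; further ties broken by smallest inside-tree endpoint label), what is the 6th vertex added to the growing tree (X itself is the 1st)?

U

Prim, starting at X.
Step 1: frontier [W–X 1, Q–X 8] → take W–X (1); add W.
Step 2: frontier [R–W 8, Q–W 11, S–W 16, Q–X 8] → take Q–X (8); add Q.
Step 3: frontier [Q–U 10, R–W 8, S–W 16] → take R–W (8); add R.
Step 4: frontier [Q–U 10, R–S 5, R–V 10, R–U 18, S–W 16] → take R–S (5); add S.
Step 5: frontier [Q–U 10, R–V 10, R–U 18] → take Q–U (10); add U.
Step 6: frontier [R–V 10, U–V 1, P–U 17] → take U–V (1); add V.
Step 7: frontier [P–U 17] → take P–U (17); add P.
Vertex order: X, W, Q, R, S, U, V, P. The 6th vertex is U.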